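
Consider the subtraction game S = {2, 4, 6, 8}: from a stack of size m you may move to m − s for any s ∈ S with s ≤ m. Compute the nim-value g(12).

1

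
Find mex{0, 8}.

0 is in the set but 1 is not, so the mex is 1.

1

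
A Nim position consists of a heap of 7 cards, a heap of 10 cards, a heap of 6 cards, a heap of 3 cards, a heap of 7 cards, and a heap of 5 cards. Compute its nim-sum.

Write each in binary and XOR column by column:
  0111  (7)
  1010  (10)
  0110  (6)
  0011  (3)
  0111  (7)
  0101  (5)
  ----
  1010  (10)

10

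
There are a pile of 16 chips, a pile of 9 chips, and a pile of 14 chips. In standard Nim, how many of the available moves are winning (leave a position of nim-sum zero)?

Nim-sum: 16 XOR 9 XOR 14 = 23.
The overall nim-sum is X = 23. A pile of size p has a winning move iff p XOR X < p (reduce it to p XOR X).
  16: 16 XOR 23 = 7 < 16 — winning move (to 7).
  9: 9 XOR 23 = 30 ≥ 9 — no move.
  14: 14 XOR 23 = 25 ≥ 14 — no move.
That gives 1 winning move.

1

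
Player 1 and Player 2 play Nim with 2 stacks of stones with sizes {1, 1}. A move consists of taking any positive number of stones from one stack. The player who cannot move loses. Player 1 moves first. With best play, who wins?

Player 2 wins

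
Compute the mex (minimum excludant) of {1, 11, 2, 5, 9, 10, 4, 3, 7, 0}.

6

The values 0, 1, 2, 3, 4, 5 are all present; 6 is the first non-negative integer missing from the set.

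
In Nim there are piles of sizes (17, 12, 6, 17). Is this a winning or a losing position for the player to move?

Winning position

Write each in binary and XOR column by column:
  10001  (17)
  01100  (12)
  00110  (6)
  10001  (17)
  -----
  01010  (10)
The nim-sum is 10 ≠ 0, so this is an N-position: the player to move can win.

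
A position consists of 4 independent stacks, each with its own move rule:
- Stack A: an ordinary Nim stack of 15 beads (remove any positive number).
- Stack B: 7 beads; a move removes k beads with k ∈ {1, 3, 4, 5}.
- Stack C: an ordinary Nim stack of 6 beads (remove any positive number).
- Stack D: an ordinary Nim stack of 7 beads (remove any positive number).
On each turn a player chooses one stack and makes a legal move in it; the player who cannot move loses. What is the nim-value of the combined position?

13

Stack A is a plain Nim stack of size 15, so its Grundy value is 15.
For stack B, compute g(0), g(1), … with moves {1, 3, 4, 5}:
k:     0  1  2  3  4  5  6  7
g(k):  0  1  0  1  2  3  2  3
So g(7) = 3.
Stack C is a plain Nim stack of size 6, so its Grundy value is 6.
Stack D is a plain Nim stack of size 7, so its Grundy value is 7.
The value of a disjunctive sum is the nim-sum of the parts.
Combined value = 15 XOR 3 XOR 6 XOR 7 = 13.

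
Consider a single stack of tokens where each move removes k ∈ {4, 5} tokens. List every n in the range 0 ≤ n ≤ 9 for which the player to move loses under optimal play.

0, 1, 2, 3, 9

Compute g(0), g(1), … for moves {4, 5}:
g(0) = mex{} = 0
g(1) = mex{} = 0
g(2) = mex{} = 0
g(3) = mex{} = 0
g(4) = mex{0} = 1
g(5) = mex{0} = 1
g(6) = mex{0} = 1
g(7) = mex{0} = 1
g(8) = mex{0,1} = 2
g(9) = mex{1} = 0
The P-positions (g = 0) in 0..9 are 0, 1, 2, 3, 9.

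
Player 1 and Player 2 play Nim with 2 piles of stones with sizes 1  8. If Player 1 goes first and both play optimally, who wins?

In binary:
  0001  (1)
  1000  (8)
  ----
  1001  (9)
The nim-sum is 9 ≠ 0, so this is an N-position: the player to move can win; Player 1 has a winning move.

Player 1 wins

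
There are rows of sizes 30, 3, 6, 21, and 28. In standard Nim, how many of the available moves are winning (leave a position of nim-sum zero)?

3

In binary:
  11110  (30)
  00011  (3)
  00110  (6)
  10101  (21)
  11100  (28)
  -----
  10010  (18)
The overall nim-sum is X = 18. A row of size p has a winning move iff p XOR X < p (reduce it to p XOR X).
  30: 30 XOR 18 = 12 < 30 — winning move (to 12).
  3: 3 XOR 18 = 17 ≥ 3 — no move.
  6: 6 XOR 18 = 20 ≥ 6 — no move.
  21: 21 XOR 18 = 7 < 21 — winning move (to 7).
  28: 28 XOR 18 = 14 < 28 — winning move (to 14).
That gives 3 winning moves.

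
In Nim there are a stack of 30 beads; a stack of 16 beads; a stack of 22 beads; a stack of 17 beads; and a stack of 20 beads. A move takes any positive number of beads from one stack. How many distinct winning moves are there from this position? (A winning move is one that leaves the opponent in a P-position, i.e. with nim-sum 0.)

5

Compute the nim-sum pairwise:
30 ⊕ 16 = 14
14 ⊕ 22 = 24
24 ⊕ 17 = 9
9 ⊕ 20 = 29
The overall nim-sum is X = 29. A stack of size p has a winning move iff p XOR X < p (reduce it to p XOR X).
  30: 30 XOR 29 = 3 < 30 — winning move (to 3).
  16: 16 XOR 29 = 13 < 16 — winning move (to 13).
  22: 22 XOR 29 = 11 < 22 — winning move (to 11).
  17: 17 XOR 29 = 12 < 17 — winning move (to 12).
  20: 20 XOR 29 = 9 < 20 — winning move (to 9).
That gives 5 winning moves.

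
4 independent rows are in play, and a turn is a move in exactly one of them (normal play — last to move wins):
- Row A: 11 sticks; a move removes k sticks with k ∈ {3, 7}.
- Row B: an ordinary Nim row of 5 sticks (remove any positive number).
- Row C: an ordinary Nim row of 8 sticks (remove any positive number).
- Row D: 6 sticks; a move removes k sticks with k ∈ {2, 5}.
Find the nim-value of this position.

12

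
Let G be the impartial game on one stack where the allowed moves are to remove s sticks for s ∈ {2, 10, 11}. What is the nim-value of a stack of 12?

Build the Grundy sequence with g(k) = mex{g(k−s) : s ∈ {2, 10, 11}, s ≤ k}:
k:     0  1  2  3  4  5  6  7  8  9 10 11 12
g(k):  0  0  1  1  0  0  1  1  0  0  1  1  2
So g(12) = 2.

2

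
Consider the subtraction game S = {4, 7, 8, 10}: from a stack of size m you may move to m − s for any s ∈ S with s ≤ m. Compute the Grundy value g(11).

Build the Grundy sequence with g(k) = mex{g(k−s) : s ∈ {4, 7, 8, 10}, s ≤ k}:
g(0) = mex{} = 0
g(1) = mex{} = 0
g(2) = mex{} = 0
g(3) = mex{} = 0
g(4) = mex{0} = 1
g(5) = mex{0} = 1
g(6) = mex{0} = 1
g(7) = mex{0} = 1
g(8) = mex{0,1} = 2
g(9) = mex{0,1} = 2
g(10) = mex{0,1} = 2
g(11) = mex{0,1} = 2
So g(11) = 2.

2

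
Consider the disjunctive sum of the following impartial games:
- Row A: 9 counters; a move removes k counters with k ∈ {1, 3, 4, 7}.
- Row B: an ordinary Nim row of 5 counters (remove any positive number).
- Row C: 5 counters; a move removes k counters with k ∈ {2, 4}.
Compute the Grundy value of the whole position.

6

Grundy values for row A (subtraction set {1, 3, 4, 7}):
g(0) = mex{} = 0
g(1) = mex{0} = 1
g(2) = mex{1} = 0
g(3) = mex{0} = 1
g(4) = mex{0,1} = 2
g(5) = mex{0,1,2} = 3
g(6) = mex{0,1,3} = 2
g(7) = mex{0,1,2} = 3
g(8) = mex{1,2,3} = 0
g(9) = mex{0,2,3} = 1
So g(9) = 1.
Row B is a plain Nim row of size 5, so its Grundy value is 5.
Grundy values for row C (subtraction set {2, 4}):
g(0) = mex{} = 0
g(1) = mex{} = 0
g(2) = mex{0} = 1
g(3) = mex{0} = 1
g(4) = mex{0,1} = 2
g(5) = mex{0,1} = 2
So g(5) = 2.
By the Sprague-Grundy theorem, the Grundy value of a sum of independent games is the XOR of the component values.
Combined value = 1 XOR 5 XOR 2 = 6.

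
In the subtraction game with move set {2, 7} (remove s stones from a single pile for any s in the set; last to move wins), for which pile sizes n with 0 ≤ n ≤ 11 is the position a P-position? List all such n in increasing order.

0, 1, 4, 5, 9, 10

Compute g(0), g(1), … for moves {2, 7}:
g(0) = mex{} = 0
g(1) = mex{} = 0
g(2) = mex{0} = 1
g(3) = mex{0} = 1
g(4) = mex{1} = 0
g(5) = mex{1} = 0
g(6) = mex{0} = 1
g(7) = mex{0} = 1
g(8) = mex{0,1} = 2
g(9) = mex{1} = 0
g(10) = mex{1,2} = 0
g(11) = mex{0} = 1
The P-positions (g = 0) in 0..11 are 0, 1, 4, 5, 9, 10.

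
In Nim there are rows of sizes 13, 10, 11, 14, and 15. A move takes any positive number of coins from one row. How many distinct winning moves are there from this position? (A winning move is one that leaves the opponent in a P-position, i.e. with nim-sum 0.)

Compute the nim-sum pairwise:
13 ^ 10 = 7
7 ^ 11 = 12
12 ^ 14 = 2
2 ^ 15 = 13
The overall nim-sum is X = 13. A row of size p has a winning move iff p XOR X < p (reduce it to p XOR X).
  13: 13 XOR 13 = 0 < 13 — winning move (to 0).
  10: 10 XOR 13 = 7 < 10 — winning move (to 7).
  11: 11 XOR 13 = 6 < 11 — winning move (to 6).
  14: 14 XOR 13 = 3 < 14 — winning move (to 3).
  15: 15 XOR 13 = 2 < 15 — winning move (to 2).
That gives 5 winning moves.

5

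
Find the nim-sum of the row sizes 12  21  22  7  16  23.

15

Nim-sum: 12 ⊕ 21 ⊕ 22 ⊕ 7 ⊕ 16 ⊕ 23 = 15.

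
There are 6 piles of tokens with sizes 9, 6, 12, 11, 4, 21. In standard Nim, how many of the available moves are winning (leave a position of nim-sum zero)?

Bitwise XOR of the heap sizes:
  01001  (9)
  00110  (6)
  01100  (12)
  01011  (11)
  00100  (4)
  10101  (21)
  -----
  11001  (25)
The overall nim-sum is X = 25. A pile of size p has a winning move iff p XOR X < p (reduce it to p XOR X).
  9: 9 XOR 25 = 16 ≥ 9 — no move.
  6: 6 XOR 25 = 31 ≥ 6 — no move.
  12: 12 XOR 25 = 21 ≥ 12 — no move.
  11: 11 XOR 25 = 18 ≥ 11 — no move.
  4: 4 XOR 25 = 29 ≥ 4 — no move.
  21: 21 XOR 25 = 12 < 21 — winning move (to 12).
That gives 1 winning move.

1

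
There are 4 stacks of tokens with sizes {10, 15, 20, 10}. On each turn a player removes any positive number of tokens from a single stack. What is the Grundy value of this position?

27

Compute the nim-sum pairwise:
10 ⊕ 15 = 5
5 ⊕ 20 = 17
17 ⊕ 10 = 27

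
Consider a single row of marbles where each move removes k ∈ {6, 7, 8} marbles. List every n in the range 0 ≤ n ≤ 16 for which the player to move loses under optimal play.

0, 1, 2, 3, 4, 5, 14, 15, 16

Compute g(0), g(1), … for moves {6, 7, 8}:
k:     0  1  2  3  4  5  6  7  8  9 10 11 12 13 14 15 16
g(k):  0  0  0  0  0  0  1  1  1  1  1  1  2  2  0  0  0
The P-positions (g = 0) in 0..16 are 0, 1, 2, 3, 4, 5, 14, 15, 16.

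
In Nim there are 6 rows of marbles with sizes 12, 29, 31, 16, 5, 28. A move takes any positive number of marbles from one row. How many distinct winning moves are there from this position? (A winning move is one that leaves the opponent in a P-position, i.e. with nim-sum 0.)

Nim-sum: 12 XOR 29 XOR 31 XOR 16 XOR 5 XOR 28 = 7.
The overall nim-sum is X = 7. A row of size p has a winning move iff p XOR X < p (reduce it to p XOR X).
  12: 12 XOR 7 = 11 < 12 — winning move (to 11).
  29: 29 XOR 7 = 26 < 29 — winning move (to 26).
  31: 31 XOR 7 = 24 < 31 — winning move (to 24).
  16: 16 XOR 7 = 23 ≥ 16 — no move.
  5: 5 XOR 7 = 2 < 5 — winning move (to 2).
  28: 28 XOR 7 = 27 < 28 — winning move (to 27).
That gives 5 winning moves.

5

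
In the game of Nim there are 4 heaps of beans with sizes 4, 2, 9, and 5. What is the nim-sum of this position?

10

Compute the nim-sum pairwise:
4 XOR 2 = 6
6 XOR 9 = 15
15 XOR 5 = 10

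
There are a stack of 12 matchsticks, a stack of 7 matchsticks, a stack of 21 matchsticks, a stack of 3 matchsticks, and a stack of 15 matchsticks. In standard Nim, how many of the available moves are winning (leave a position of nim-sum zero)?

Compute the nim-sum pairwise:
12 ^ 7 = 11
11 ^ 21 = 30
30 ^ 3 = 29
29 ^ 15 = 18
The overall nim-sum is X = 18. A stack of size p has a winning move iff p XOR X < p (reduce it to p XOR X).
  12: 12 XOR 18 = 30 ≥ 12 — no move.
  7: 7 XOR 18 = 21 ≥ 7 — no move.
  21: 21 XOR 18 = 7 < 21 — winning move (to 7).
  3: 3 XOR 18 = 17 ≥ 3 — no move.
  15: 15 XOR 18 = 29 ≥ 15 — no move.
That gives 1 winning move.

1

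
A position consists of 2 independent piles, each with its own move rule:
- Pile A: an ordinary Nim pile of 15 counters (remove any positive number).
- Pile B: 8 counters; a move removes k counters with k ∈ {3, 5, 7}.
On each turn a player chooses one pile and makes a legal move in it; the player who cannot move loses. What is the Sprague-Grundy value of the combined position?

13

Pile A is a plain Nim pile of size 15, so its Grundy value is 15.
Grundy values for pile B (subtraction set {3, 5, 7}):
k:     0  1  2  3  4  5  6  7  8
g(k):  0  0  0  1  1  1  2  2  2
So g(8) = 2.
The value of a disjunctive sum is the nim-sum of the parts.
Combined value = 15 ⊕ 2 = 13.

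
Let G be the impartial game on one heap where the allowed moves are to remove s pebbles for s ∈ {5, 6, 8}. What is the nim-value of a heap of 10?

2

Build the Grundy sequence with g(k) = mex{g(k−s) : s ∈ {5, 6, 8}, s ≤ k}:
g(0) = mex{} = 0
g(1) = mex{} = 0
g(2) = mex{} = 0
g(3) = mex{} = 0
g(4) = mex{} = 0
g(5) = mex{0} = 1
g(6) = mex{0} = 1
g(7) = mex{0} = 1
g(8) = mex{0} = 1
g(9) = mex{0} = 1
g(10) = mex{0,1} = 2
So g(10) = 2.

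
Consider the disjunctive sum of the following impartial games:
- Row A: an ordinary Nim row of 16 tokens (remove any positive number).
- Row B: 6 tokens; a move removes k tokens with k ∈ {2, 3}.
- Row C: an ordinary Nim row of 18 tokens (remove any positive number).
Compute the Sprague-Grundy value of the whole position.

2

Row A is a plain Nim row of size 16, so its Grundy value is 16.
Grundy values for row B (subtraction set {2, 3}):
k:     0  1  2  3  4  5  6
g(k):  0  0  1  1  2  0  0
So g(6) = 0.
Row C is a plain Nim row of size 18, so its Grundy value is 18.
By the Sprague-Grundy theorem, the Grundy value of a sum of independent games is the XOR of the component values.
Combined value = 16 XOR 0 XOR 18 = 2.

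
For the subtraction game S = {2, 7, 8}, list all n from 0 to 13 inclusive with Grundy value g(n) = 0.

0, 1, 4, 5, 10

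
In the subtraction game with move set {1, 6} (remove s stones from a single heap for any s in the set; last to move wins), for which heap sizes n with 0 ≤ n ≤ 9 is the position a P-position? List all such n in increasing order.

0, 2, 4, 7, 9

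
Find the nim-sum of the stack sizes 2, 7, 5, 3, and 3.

In binary:
  010  (2)
  111  (7)
  101  (5)
  011  (3)
  011  (3)
  ---
  000  (0)

0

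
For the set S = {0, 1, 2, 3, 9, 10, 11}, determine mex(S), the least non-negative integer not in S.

The values 0, 1, 2, 3 are all present; 4 is the first non-negative integer missing from the set.

4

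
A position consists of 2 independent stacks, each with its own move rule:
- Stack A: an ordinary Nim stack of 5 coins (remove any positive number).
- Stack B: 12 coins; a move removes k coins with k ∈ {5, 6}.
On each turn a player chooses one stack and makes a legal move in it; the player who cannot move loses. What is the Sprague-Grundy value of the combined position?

5

Stack A is a plain Nim stack of size 5, so its Grundy value is 5.
For stack B, compute g(0), g(1), … with moves {5, 6}:
g(0) = mex{} = 0
g(1) = mex{} = 0
g(2) = mex{} = 0
g(3) = mex{} = 0
g(4) = mex{} = 0
g(5) = mex{0} = 1
g(6) = mex{0} = 1
g(7) = mex{0} = 1
g(8) = mex{0} = 1
g(9) = mex{0} = 1
g(10) = mex{0,1} = 2
g(11) = mex{1} = 0
g(12) = mex{1} = 0
So g(12) = 0.
By the Sprague-Grundy theorem, the Grundy value of a sum of independent games is the XOR of the component values.
Combined value = 5 XOR 0 = 5.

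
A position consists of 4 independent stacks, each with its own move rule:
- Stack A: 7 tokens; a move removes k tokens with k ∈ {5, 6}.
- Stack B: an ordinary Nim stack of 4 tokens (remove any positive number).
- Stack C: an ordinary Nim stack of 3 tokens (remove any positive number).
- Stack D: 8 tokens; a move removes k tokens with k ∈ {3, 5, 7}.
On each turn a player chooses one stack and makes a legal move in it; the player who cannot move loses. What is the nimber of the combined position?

4

For stack A, compute g(0), g(1), … with moves {5, 6}:
k:     0  1  2  3  4  5  6  7
g(k):  0  0  0  0  0  1  1  1
So g(7) = 1.
Stack B is a plain Nim stack of size 4, so its Grundy value is 4.
Stack C is a plain Nim stack of size 3, so its Grundy value is 3.
For stack D, compute g(0), g(1), … with moves {3, 5, 7}:
k:     0  1  2  3  4  5  6  7  8
g(k):  0  0  0  1  1  1  2  2  2
So g(8) = 2.
The value of a disjunctive sum is the nim-sum of the parts.
Combined value = 1 ⊕ 4 ⊕ 3 ⊕ 2 = 4.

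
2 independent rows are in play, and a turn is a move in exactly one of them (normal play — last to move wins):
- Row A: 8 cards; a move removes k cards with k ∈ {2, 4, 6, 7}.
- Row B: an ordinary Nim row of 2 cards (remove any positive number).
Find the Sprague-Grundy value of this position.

Grundy values for row A (subtraction set {2, 4, 6, 7}):
g(0) = mex{} = 0
g(1) = mex{} = 0
g(2) = mex{0} = 1
g(3) = mex{0} = 1
g(4) = mex{0,1} = 2
g(5) = mex{0,1} = 2
g(6) = mex{0,1,2} = 3
g(7) = mex{0,1,2} = 3
g(8) = mex{0,1,2,3} = 4
So g(8) = 4.
Row B is a plain Nim row of size 2, so its Grundy value is 2.
By the Sprague-Grundy theorem, the Grundy value of a sum of independent games is the XOR of the component values.
Combined value = 4 XOR 2 = 6.

6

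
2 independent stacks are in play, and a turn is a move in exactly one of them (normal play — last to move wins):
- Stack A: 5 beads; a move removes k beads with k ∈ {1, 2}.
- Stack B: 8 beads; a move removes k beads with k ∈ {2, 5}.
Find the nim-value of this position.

Build the Grundy sequence for stack A with g(k) = mex{g(k−s) : s ∈ {1, 2}, s ≤ k}:
g(0) = mex{} = 0
g(1) = mex{0} = 1
g(2) = mex{0,1} = 2
g(3) = mex{1,2} = 0
g(4) = mex{0,2} = 1
g(5) = mex{0,1} = 2
So g(5) = 2.
Grundy values for stack B (subtraction set {2, 5}):
g(0) = mex{} = 0
g(1) = mex{} = 0
g(2) = mex{0} = 1
g(3) = mex{0} = 1
g(4) = mex{1} = 0
g(5) = mex{0,1} = 2
g(6) = mex{0} = 1
g(7) = mex{1,2} = 0
g(8) = mex{1} = 0
So g(8) = 0.
The value of a disjunctive sum is the nim-sum of the parts.
Combined value = 2 ⊕ 0 = 2.

2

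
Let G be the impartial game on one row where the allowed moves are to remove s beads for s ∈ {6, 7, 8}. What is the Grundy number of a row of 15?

Build the Grundy sequence with g(k) = mex{g(k−s) : s ∈ {6, 7, 8}, s ≤ k}:
k:     0  1  2  3  4  5  6  7  8  9 10 11 12 13 14 15
g(k):  0  0  0  0  0  0  1  1  1  1  1  1  2  2  0  0
So g(15) = 0.

0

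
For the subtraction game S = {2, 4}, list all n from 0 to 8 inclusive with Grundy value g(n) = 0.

0, 1, 6, 7

Compute g(0), g(1), … for moves {2, 4}:
k:     0  1  2  3  4  5  6  7  8
g(k):  0  0  1  1  2  2  0  0  1
The P-positions (g = 0) in 0..8 are 0, 1, 6, 7.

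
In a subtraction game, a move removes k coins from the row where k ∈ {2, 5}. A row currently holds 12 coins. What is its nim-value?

2

Compute g(0), g(1), … for moves {2, 5}:
g(0) = mex{} = 0
g(1) = mex{} = 0
g(2) = mex{0} = 1
g(3) = mex{0} = 1
g(4) = mex{1} = 0
g(5) = mex{0,1} = 2
g(6) = mex{0} = 1
g(7) = mex{1,2} = 0
g(8) = mex{1} = 0
g(9) = mex{0} = 1
g(10) = mex{0,2} = 1
g(11) = mex{1} = 0
g(12) = mex{0,1} = 2
So g(12) = 2.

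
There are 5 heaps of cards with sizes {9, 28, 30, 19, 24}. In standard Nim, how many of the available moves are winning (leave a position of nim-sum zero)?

0

In binary:
  01001  (9)
  11100  (28)
  11110  (30)
  10011  (19)
  11000  (24)
  -----
  00000  (0)
The nim-sum is already 0, so every move leaves a nonzero nim-sum — there are no winning moves.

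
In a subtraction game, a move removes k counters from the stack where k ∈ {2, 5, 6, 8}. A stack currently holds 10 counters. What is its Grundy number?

3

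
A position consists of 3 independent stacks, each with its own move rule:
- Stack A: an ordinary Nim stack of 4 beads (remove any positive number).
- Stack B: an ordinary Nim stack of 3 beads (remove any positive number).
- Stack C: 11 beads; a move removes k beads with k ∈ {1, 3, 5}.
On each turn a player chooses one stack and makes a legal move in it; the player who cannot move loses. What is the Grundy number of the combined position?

6

Stack A is a plain Nim stack of size 4, so its Grundy value is 4.
Stack B is a plain Nim stack of size 3, so its Grundy value is 3.
Build the Grundy sequence for stack C with g(k) = mex{g(k−s) : s ∈ {1, 3, 5}, s ≤ k}:
g(0) = mex{} = 0
g(1) = mex{0} = 1
g(2) = mex{1} = 0
g(3) = mex{0} = 1
g(4) = mex{1} = 0
g(5) = mex{0} = 1
g(6) = mex{1} = 0
g(7) = mex{0} = 1
g(8) = mex{1} = 0
g(9) = mex{0} = 1
g(10) = mex{1} = 0
g(11) = mex{0} = 1
So g(11) = 1.
By the Sprague-Grundy theorem, the Grundy value of a sum of independent games is the XOR of the component values.
Combined value = 4 ⊕ 3 ⊕ 1 = 6.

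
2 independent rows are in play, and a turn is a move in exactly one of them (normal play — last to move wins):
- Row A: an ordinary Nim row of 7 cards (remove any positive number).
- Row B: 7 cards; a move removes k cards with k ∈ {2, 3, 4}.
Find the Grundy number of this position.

7

Row A is a plain Nim row of size 7, so its Grundy value is 7.
Grundy values for row B (subtraction set {2, 3, 4}):
g(0) = mex{} = 0
g(1) = mex{} = 0
g(2) = mex{0} = 1
g(3) = mex{0} = 1
g(4) = mex{0,1} = 2
g(5) = mex{0,1} = 2
g(6) = mex{1,2} = 0
g(7) = mex{1,2} = 0
So g(7) = 0.
By the Sprague-Grundy theorem, the Grundy value of a sum of independent games is the XOR of the component values.
Combined value = 7 XOR 0 = 7.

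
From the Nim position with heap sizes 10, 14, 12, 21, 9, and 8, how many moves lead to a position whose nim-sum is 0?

1

Write each in binary and XOR column by column:
  01010  (10)
  01110  (14)
  01100  (12)
  10101  (21)
  01001  (9)
  01000  (8)
  -----
  11100  (28)
The overall nim-sum is X = 28. A heap of size p has a winning move iff p XOR X < p (reduce it to p XOR X).
  10: 10 XOR 28 = 22 ≥ 10 — no move.
  14: 14 XOR 28 = 18 ≥ 14 — no move.
  12: 12 XOR 28 = 16 ≥ 12 — no move.
  21: 21 XOR 28 = 9 < 21 — winning move (to 9).
  9: 9 XOR 28 = 21 ≥ 9 — no move.
  8: 8 XOR 28 = 20 ≥ 8 — no move.
That gives 1 winning move.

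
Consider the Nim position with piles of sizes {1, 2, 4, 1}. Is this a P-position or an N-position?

Compute the nim-sum pairwise:
1 XOR 2 = 3
3 XOR 4 = 7
7 XOR 1 = 6
The nim-sum is 6 ≠ 0, so this is an N-position: the player to move can win.

N-position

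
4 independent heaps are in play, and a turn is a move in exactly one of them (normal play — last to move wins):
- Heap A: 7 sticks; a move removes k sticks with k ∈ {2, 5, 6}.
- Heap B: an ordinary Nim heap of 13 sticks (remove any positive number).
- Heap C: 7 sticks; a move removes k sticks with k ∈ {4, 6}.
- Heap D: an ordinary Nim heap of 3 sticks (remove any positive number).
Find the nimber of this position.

12

Grundy values for heap A (subtraction set {2, 5, 6}):
g(0) = mex{} = 0
g(1) = mex{} = 0
g(2) = mex{0} = 1
g(3) = mex{0} = 1
g(4) = mex{1} = 0
g(5) = mex{0,1} = 2
g(6) = mex{0} = 1
g(7) = mex{0,1,2} = 3
So g(7) = 3.
Heap B is a plain Nim heap of size 13, so its Grundy value is 13.
Build the Grundy sequence for heap C with g(k) = mex{g(k−s) : s ∈ {4, 6}, s ≤ k}:
g(0) = mex{} = 0
g(1) = mex{} = 0
g(2) = mex{} = 0
g(3) = mex{} = 0
g(4) = mex{0} = 1
g(5) = mex{0} = 1
g(6) = mex{0} = 1
g(7) = mex{0} = 1
So g(7) = 1.
Heap D is a plain Nim heap of size 3, so its Grundy value is 3.
By the Sprague-Grundy theorem, the Grundy value of a sum of independent games is the XOR of the component values.
Combined value = 3 ⊕ 13 ⊕ 1 ⊕ 3 = 12.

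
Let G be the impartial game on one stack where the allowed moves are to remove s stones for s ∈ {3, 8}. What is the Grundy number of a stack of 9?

Grundy values for subtraction set {3, 8}:
k:     0  1  2  3  4  5  6  7  8  9
g(k):  0  0  0  1  1  1  0  0  2  1
So g(9) = 1.

1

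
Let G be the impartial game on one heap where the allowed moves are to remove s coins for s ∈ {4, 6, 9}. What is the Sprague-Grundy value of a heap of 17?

1

Grundy values for subtraction set {4, 6, 9}:
k:     0  1  2  3  4  5  6  7  8  9 10 11 12 13 14 15 16 17
g(k):  0  0  0  0  1  1  1  1  2  2  2  2  3  0  0  0  0  1
So g(17) = 1.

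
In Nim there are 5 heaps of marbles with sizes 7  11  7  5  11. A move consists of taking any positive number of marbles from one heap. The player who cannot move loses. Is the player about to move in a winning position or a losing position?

Write each in binary and XOR column by column:
  0111  (7)
  1011  (11)
  0111  (7)
  0101  (5)
  1011  (11)
  ----
  0101  (5)
The nim-sum is 5 ≠ 0, so this is an N-position: the player to move can win.

Winning position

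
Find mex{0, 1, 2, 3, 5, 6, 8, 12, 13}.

The values 0, 1, 2, 3 are all present; 4 is the first non-negative integer missing from the set.

4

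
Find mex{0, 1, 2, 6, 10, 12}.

3

The values 0, 1, 2 are all present; 3 is the first non-negative integer missing from the set.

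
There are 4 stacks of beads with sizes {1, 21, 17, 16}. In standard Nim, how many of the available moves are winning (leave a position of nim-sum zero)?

Compute the nim-sum pairwise:
1 ⊕ 21 = 20
20 ⊕ 17 = 5
5 ⊕ 16 = 21
The overall nim-sum is X = 21. A stack of size p has a winning move iff p XOR X < p (reduce it to p XOR X).
  1: 1 XOR 21 = 20 ≥ 1 — no move.
  21: 21 XOR 21 = 0 < 21 — winning move (to 0).
  17: 17 XOR 21 = 4 < 17 — winning move (to 4).
  16: 16 XOR 21 = 5 < 16 — winning move (to 5).
That gives 3 winning moves.

3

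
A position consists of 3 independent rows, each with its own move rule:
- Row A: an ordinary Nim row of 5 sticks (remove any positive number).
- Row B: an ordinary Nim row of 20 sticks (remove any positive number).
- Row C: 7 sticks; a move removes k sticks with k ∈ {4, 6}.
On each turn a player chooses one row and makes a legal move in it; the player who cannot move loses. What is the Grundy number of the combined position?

Row A is a plain Nim row of size 5, so its Grundy value is 5.
Row B is a plain Nim row of size 20, so its Grundy value is 20.
Build the Grundy sequence for row C with g(k) = mex{g(k−s) : s ∈ {4, 6}, s ≤ k}:
g(0) = mex{} = 0
g(1) = mex{} = 0
g(2) = mex{} = 0
g(3) = mex{} = 0
g(4) = mex{0} = 1
g(5) = mex{0} = 1
g(6) = mex{0} = 1
g(7) = mex{0} = 1
So g(7) = 1.
By the Sprague-Grundy theorem, the Grundy value of a sum of independent games is the XOR of the component values.
Combined value = 5 ⊕ 20 ⊕ 1 = 16.

16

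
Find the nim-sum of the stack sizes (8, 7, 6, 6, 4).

11

Nim-sum: 8 ⊕ 7 ⊕ 6 ⊕ 6 ⊕ 4 = 11.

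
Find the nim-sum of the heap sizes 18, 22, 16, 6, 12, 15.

17

Compute the nim-sum pairwise:
18 ^ 22 = 4
4 ^ 16 = 20
20 ^ 6 = 18
18 ^ 12 = 30
30 ^ 15 = 17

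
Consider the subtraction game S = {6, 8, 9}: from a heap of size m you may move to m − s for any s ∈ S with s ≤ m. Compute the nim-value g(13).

2

Build the Grundy sequence with g(k) = mex{g(k−s) : s ∈ {6, 8, 9}, s ≤ k}:
g(0) = mex{} = 0
g(1) = mex{} = 0
g(2) = mex{} = 0
g(3) = mex{} = 0
g(4) = mex{} = 0
g(5) = mex{} = 0
g(6) = mex{0} = 1
g(7) = mex{0} = 1
g(8) = mex{0} = 1
g(9) = mex{0} = 1
g(10) = mex{0} = 1
g(11) = mex{0} = 1
g(12) = mex{0,1} = 2
g(13) = mex{0,1} = 2
So g(13) = 2.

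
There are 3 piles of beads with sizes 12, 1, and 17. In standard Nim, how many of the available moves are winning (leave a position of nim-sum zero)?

Compute the nim-sum pairwise:
12 ^ 1 = 13
13 ^ 17 = 28
The overall nim-sum is X = 28. A pile of size p has a winning move iff p XOR X < p (reduce it to p XOR X).
  12: 12 XOR 28 = 16 ≥ 12 — no move.
  1: 1 XOR 28 = 29 ≥ 1 — no move.
  17: 17 XOR 28 = 13 < 17 — winning move (to 13).
That gives 1 winning move.

1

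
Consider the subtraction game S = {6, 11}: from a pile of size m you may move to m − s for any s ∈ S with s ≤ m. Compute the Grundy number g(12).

2

Compute g(0), g(1), … for moves {6, 11}:
k:     0  1  2  3  4  5  6  7  8  9 10 11 12
g(k):  0  0  0  0  0  0  1  1  1  1  1  1  2
So g(12) = 2.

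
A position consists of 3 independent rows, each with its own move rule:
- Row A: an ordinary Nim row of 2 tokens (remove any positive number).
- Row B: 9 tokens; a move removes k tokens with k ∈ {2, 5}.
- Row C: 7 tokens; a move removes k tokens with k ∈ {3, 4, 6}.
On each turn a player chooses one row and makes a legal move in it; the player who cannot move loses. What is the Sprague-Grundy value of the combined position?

1

Row A is a plain Nim row of size 2, so its Grundy value is 2.
Build the Grundy sequence for row B with g(k) = mex{g(k−s) : s ∈ {2, 5}, s ≤ k}:
g(0) = mex{} = 0
g(1) = mex{} = 0
g(2) = mex{0} = 1
g(3) = mex{0} = 1
g(4) = mex{1} = 0
g(5) = mex{0,1} = 2
g(6) = mex{0} = 1
g(7) = mex{1,2} = 0
g(8) = mex{1} = 0
g(9) = mex{0} = 1
So g(9) = 1.
Grundy values for row C (subtraction set {3, 4, 6}):
k:     0  1  2  3  4  5  6  7
g(k):  0  0  0  1  1  1  2  2
So g(7) = 2.
By the Sprague-Grundy theorem, the Grundy value of a sum of independent games is the XOR of the component values.
Combined value = 2 XOR 1 XOR 2 = 1.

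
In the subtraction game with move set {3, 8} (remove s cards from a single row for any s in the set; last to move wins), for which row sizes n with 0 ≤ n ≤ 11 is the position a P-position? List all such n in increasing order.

0, 1, 2, 6, 7, 11

Build the Grundy sequence with g(k) = mex{g(k−s) : s ∈ {3, 8}, s ≤ k}:
g(0) = mex{} = 0
g(1) = mex{} = 0
g(2) = mex{} = 0
g(3) = mex{0} = 1
g(4) = mex{0} = 1
g(5) = mex{0} = 1
g(6) = mex{1} = 0
g(7) = mex{1} = 0
g(8) = mex{0,1} = 2
g(9) = mex{0} = 1
g(10) = mex{0} = 1
g(11) = mex{1,2} = 0
The P-positions (g = 0) in 0..11 are 0, 1, 2, 6, 7, 11.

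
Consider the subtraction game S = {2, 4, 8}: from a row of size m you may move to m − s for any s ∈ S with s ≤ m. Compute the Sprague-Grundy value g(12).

Build the Grundy sequence with g(k) = mex{g(k−s) : s ∈ {2, 4, 8}, s ≤ k}:
k:     0  1  2  3  4  5  6  7  8  9 10 11 12
g(k):  0  0  1  1  2  2  0  0  1  1  2  2  0
So g(12) = 0.

0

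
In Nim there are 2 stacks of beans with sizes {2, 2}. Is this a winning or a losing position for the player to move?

Losing position

Nim-sum: 2 ^ 2 = 0.
The nim-sum is 0, so this is a P-position: the player to move is in a losing position under optimal play.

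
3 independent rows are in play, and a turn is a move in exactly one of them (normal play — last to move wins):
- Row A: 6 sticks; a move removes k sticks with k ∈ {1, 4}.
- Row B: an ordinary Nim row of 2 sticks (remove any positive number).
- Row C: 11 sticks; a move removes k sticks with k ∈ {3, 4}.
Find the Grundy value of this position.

2

Grundy values for row A (subtraction set {1, 4}):
k:     0  1  2  3  4  5  6
g(k):  0  1  0  1  2  0  1
So g(6) = 1.
Row B is a plain Nim row of size 2, so its Grundy value is 2.
Grundy values for row C (subtraction set {3, 4}):
g(0) = mex{} = 0
g(1) = mex{} = 0
g(2) = mex{} = 0
g(3) = mex{0} = 1
g(4) = mex{0} = 1
g(5) = mex{0} = 1
g(6) = mex{0,1} = 2
g(7) = mex{1} = 0
g(8) = mex{1} = 0
g(9) = mex{1,2} = 0
g(10) = mex{0,2} = 1
g(11) = mex{0} = 1
So g(11) = 1.
By the Sprague-Grundy theorem, the Grundy value of a sum of independent games is the XOR of the component values.
Combined value = 1 XOR 2 XOR 1 = 2.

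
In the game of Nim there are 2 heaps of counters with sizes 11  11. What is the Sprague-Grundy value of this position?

Compute the nim-sum pairwise:
11 XOR 11 = 0

0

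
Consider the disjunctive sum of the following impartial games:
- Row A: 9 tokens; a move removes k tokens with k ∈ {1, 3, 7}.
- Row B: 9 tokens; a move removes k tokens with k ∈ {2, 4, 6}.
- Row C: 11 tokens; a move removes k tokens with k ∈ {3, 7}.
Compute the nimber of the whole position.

1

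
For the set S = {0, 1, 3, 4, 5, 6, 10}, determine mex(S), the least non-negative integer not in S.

The values 0, 1 are all present; 2 is the first non-negative integer missing from the set.

2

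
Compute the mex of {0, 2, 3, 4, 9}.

0 is in the set but 1 is not, so the mex is 1.

1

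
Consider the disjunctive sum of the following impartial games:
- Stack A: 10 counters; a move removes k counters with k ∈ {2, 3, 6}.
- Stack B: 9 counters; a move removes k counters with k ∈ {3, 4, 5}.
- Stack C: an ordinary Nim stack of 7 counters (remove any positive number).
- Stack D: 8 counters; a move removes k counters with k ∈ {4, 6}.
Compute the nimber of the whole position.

5

Grundy values for stack A (subtraction set {2, 3, 6}):
k:     0  1  2  3  4  5  6  7  8  9 10
g(k):  0  0  1  1  2  0  3  1  2  0  0
So g(10) = 0.
Build the Grundy sequence for stack B with g(k) = mex{g(k−s) : s ∈ {3, 4, 5}, s ≤ k}:
k:     0  1  2  3  4  5  6  7  8  9
g(k):  0  0  0  1  1  1  2  2  0  0
So g(9) = 0.
Stack C is a plain Nim stack of size 7, so its Grundy value is 7.
Grundy values for stack D (subtraction set {4, 6}):
g(0) = mex{} = 0
g(1) = mex{} = 0
g(2) = mex{} = 0
g(3) = mex{} = 0
g(4) = mex{0} = 1
g(5) = mex{0} = 1
g(6) = mex{0} = 1
g(7) = mex{0} = 1
g(8) = mex{0,1} = 2
So g(8) = 2.
The value of a disjunctive sum is the nim-sum of the parts.
Combined value = 0 XOR 0 XOR 7 XOR 2 = 5.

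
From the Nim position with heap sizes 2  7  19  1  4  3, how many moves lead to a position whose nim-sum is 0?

Nim-sum: 2 XOR 7 XOR 19 XOR 1 XOR 4 XOR 3 = 16.
The overall nim-sum is X = 16. A heap of size p has a winning move iff p XOR X < p (reduce it to p XOR X).
  2: 2 XOR 16 = 18 ≥ 2 — no move.
  7: 7 XOR 16 = 23 ≥ 7 — no move.
  19: 19 XOR 16 = 3 < 19 — winning move (to 3).
  1: 1 XOR 16 = 17 ≥ 1 — no move.
  4: 4 XOR 16 = 20 ≥ 4 — no move.
  3: 3 XOR 16 = 19 ≥ 3 — no move.
That gives 1 winning move.

1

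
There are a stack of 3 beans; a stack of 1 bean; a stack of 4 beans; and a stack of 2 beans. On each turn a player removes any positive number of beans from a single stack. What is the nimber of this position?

4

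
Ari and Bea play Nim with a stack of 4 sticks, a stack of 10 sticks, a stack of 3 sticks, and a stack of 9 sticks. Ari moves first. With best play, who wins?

Nim-sum: 4 ⊕ 10 ⊕ 3 ⊕ 9 = 4.
The nim-sum is 4 ≠ 0, so this is an N-position: the player to move can win; Ari has a winning move.

Ari wins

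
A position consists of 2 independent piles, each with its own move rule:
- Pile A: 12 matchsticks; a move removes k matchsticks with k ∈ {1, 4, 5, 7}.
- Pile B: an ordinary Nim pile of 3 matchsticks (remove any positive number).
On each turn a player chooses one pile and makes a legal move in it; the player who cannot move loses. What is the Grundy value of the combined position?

For pile A, compute g(0), g(1), … with moves {1, 4, 5, 7}:
g(0) = mex{} = 0
g(1) = mex{0} = 1
g(2) = mex{1} = 0
g(3) = mex{0} = 1
g(4) = mex{0,1} = 2
g(5) = mex{0,1,2} = 3
g(6) = mex{0,1,3} = 2
g(7) = mex{0,1,2} = 3
g(8) = mex{1,2,3} = 0
g(9) = mex{0,2,3} = 1
g(10) = mex{1,2,3} = 0
g(11) = mex{0,2,3} = 1
g(12) = mex{0,1,3} = 2
So g(12) = 2.
Pile B is a plain Nim pile of size 3, so its Grundy value is 3.
The value of a disjunctive sum is the nim-sum of the parts.
Combined value = 2 ⊕ 3 = 1.

1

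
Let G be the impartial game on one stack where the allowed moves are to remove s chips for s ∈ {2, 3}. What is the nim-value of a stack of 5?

Build the Grundy sequence with g(k) = mex{g(k−s) : s ∈ {2, 3}, s ≤ k}:
k:     0  1  2  3  4  5
g(k):  0  0  1  1  2  0
So g(5) = 0.

0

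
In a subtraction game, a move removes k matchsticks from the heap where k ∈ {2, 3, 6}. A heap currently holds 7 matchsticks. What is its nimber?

1

Compute g(0), g(1), … for moves {2, 3, 6}:
k:     0  1  2  3  4  5  6  7
g(k):  0  0  1  1  2  0  3  1
So g(7) = 1.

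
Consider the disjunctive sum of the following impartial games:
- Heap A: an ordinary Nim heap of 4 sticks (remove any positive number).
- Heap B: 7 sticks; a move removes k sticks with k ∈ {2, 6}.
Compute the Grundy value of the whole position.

Heap A is a plain Nim heap of size 4, so its Grundy value is 4.
For heap B, compute g(0), g(1), … with moves {2, 6}:
g(0) = mex{} = 0
g(1) = mex{} = 0
g(2) = mex{0} = 1
g(3) = mex{0} = 1
g(4) = mex{1} = 0
g(5) = mex{1} = 0
g(6) = mex{0} = 1
g(7) = mex{0} = 1
So g(7) = 1.
The value of a disjunctive sum is the nim-sum of the parts.
Combined value = 4 XOR 1 = 5.

5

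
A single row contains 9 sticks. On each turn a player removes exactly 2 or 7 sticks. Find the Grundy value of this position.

0

Build the Grundy sequence with g(k) = mex{g(k−s) : s ∈ {2, 7}, s ≤ k}:
g(0) = mex{} = 0
g(1) = mex{} = 0
g(2) = mex{0} = 1
g(3) = mex{0} = 1
g(4) = mex{1} = 0
g(5) = mex{1} = 0
g(6) = mex{0} = 1
g(7) = mex{0} = 1
g(8) = mex{0,1} = 2
g(9) = mex{1} = 0
So g(9) = 0.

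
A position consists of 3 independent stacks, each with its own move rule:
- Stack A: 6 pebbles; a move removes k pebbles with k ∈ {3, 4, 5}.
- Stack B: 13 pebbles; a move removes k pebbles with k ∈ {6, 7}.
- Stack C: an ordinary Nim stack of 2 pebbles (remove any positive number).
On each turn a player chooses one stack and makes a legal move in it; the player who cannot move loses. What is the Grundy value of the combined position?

0

For stack A, compute g(0), g(1), … with moves {3, 4, 5}:
k:     0  1  2  3  4  5  6
g(k):  0  0  0  1  1  1  2
So g(6) = 2.
Grundy values for stack B (subtraction set {6, 7}):
k:     0  1  2  3  4  5  6  7  8  9 10 11 12 13
g(k):  0  0  0  0  0  0  1  1  1  1  1  1  2  0
So g(13) = 0.
Stack C is a plain Nim stack of size 2, so its Grundy value is 2.
The value of a disjunctive sum is the nim-sum of the parts.
Combined value = 2 ⊕ 0 ⊕ 2 = 0.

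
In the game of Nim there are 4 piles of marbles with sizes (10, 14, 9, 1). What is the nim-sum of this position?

12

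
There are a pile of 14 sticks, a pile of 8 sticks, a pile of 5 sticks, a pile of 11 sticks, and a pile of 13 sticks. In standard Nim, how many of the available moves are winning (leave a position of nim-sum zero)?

Write each in binary and XOR column by column:
  1110  (14)
  1000  (8)
  0101  (5)
  1011  (11)
  1101  (13)
  ----
  0101  (5)
The overall nim-sum is X = 5. A pile of size p has a winning move iff p XOR X < p (reduce it to p XOR X).
  14: 14 XOR 5 = 11 < 14 — winning move (to 11).
  8: 8 XOR 5 = 13 ≥ 8 — no move.
  5: 5 XOR 5 = 0 < 5 — winning move (to 0).
  11: 11 XOR 5 = 14 ≥ 11 — no move.
  13: 13 XOR 5 = 8 < 13 — winning move (to 8).
That gives 3 winning moves.

3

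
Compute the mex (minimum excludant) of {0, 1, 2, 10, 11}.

3

The values 0, 1, 2 are all present; 3 is the first non-negative integer missing from the set.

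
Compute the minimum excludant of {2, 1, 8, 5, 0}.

The values 0, 1, 2 are all present; 3 is the first non-negative integer missing from the set.

3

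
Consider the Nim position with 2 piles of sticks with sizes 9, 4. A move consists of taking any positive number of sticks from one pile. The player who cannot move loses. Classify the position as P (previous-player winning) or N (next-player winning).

N-position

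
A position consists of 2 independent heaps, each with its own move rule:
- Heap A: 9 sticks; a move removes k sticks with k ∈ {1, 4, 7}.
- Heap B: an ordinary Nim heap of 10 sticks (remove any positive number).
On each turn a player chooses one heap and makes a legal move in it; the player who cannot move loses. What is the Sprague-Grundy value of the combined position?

11

Build the Grundy sequence for heap A with g(k) = mex{g(k−s) : s ∈ {1, 4, 7}, s ≤ k}:
k:     0  1  2  3  4  5  6  7  8  9
g(k):  0  1  0  1  2  0  1  2  0  1
So g(9) = 1.
Heap B is a plain Nim heap of size 10, so its Grundy value is 10.
By the Sprague-Grundy theorem, the Grundy value of a sum of independent games is the XOR of the component values.
Combined value = 1 ⊕ 10 = 11.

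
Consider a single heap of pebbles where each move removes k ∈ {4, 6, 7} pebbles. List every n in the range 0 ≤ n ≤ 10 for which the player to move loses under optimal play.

Build the Grundy sequence with g(k) = mex{g(k−s) : s ∈ {4, 6, 7}, s ≤ k}:
g(0) = mex{} = 0
g(1) = mex{} = 0
g(2) = mex{} = 0
g(3) = mex{} = 0
g(4) = mex{0} = 1
g(5) = mex{0} = 1
g(6) = mex{0} = 1
g(7) = mex{0} = 1
g(8) = mex{0,1} = 2
g(9) = mex{0,1} = 2
g(10) = mex{0,1} = 2
The P-positions (g = 0) in 0..10 are 0, 1, 2, 3.

0, 1, 2, 3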